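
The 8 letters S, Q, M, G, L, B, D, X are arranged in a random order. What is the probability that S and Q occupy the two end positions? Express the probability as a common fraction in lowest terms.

1/28

There are 8! = 40320 arrangements.
Place S and Q at the ends in 2 ways, arrange the remaining 6 in 6! = 720 ways: 2·720 = 1440.
Probability = 1440/40320 = 1/28.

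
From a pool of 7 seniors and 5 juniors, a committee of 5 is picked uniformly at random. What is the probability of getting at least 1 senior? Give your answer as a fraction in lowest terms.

Total selections: C(12,5) = 792.
The complement is all 5 are juniors: C(5,5) = 1.
Probability = 1 − 1/792 = 791/792.

791/792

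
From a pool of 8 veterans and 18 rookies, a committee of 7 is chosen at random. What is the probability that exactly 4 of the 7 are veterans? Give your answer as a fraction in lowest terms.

Total number of selections: C(26,7) = 657800.
Selections with exactly 4 veterans: choose 4 of the 8 veterans and 3 of the 18 rookies, C(8,4)·C(18,3) = 70·816 = 57120.
Probability = 57120/657800 = 1428/16445.

1428/16445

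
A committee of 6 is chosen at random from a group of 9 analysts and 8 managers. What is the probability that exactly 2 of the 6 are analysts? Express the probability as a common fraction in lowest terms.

There are C(17,6) = 12376 ways to choose 6 from 17.
Selections with exactly 2 analysts: choose 2 of the 9 analysts and 4 of the 8 managers, C(9,2)·C(8,4) = 36·70 = 2520.
Probability = 2520/12376 = 45/221.

45/221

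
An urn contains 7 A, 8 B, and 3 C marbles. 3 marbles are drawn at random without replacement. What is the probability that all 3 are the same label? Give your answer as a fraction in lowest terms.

23/204

There are C(18,3) = 816 ways to draw 3 marbles.
All same label: C(7,3) + C(8,3) + C(3,3) = 35 + 56 + 1 = 92.
Probability = 92/816 = 23/204.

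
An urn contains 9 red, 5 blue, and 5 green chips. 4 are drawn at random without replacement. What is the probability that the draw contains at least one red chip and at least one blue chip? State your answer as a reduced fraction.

There are C(19,4) = 3876 possible draws.
By inclusion-exclusion on the complements, draws missing all red or all blue: C(10,4) + C(14,4) − C(5,4) = 210 + 1001 − 5 = 1206.
So draws with at least one of each: 3876 − 1206 = 2670, probability 2670/3876 = 445/646.

445/646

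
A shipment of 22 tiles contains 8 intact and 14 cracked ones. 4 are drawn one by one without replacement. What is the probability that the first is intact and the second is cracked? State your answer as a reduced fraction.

Multiply the conditional probabilities at each draw: 8/22 · 14/21 = 112/462 = 8/33.

8/33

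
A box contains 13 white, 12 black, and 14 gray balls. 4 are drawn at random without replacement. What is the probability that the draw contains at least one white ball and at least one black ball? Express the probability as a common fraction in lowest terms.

There are C(39,4) = 82251 possible draws.
By inclusion-exclusion on the complements, draws missing all white or all black: C(26,4) + C(27,4) − C(14,4) = 14950 + 17550 − 1001 = 31499.
So draws with at least one of each: 82251 − 31499 = 50752, probability 50752/82251 = 3904/6327.

3904/6327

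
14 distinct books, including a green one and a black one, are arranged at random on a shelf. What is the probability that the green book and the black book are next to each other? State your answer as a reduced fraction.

There are 14! = 87178291200 arrangements.
Treat the green book and the black book as a block: 13! arrangements of the blocks × 2 orders within the block = 2·6227020800 = 12454041600.
Probability = 12454041600/87178291200 = 1/7.

1/7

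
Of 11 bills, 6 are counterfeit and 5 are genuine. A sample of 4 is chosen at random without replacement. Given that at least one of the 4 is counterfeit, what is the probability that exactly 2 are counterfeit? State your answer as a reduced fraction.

6/13

Work in counts. Selections with at least one counterfeit: C(11,4) − C(5,4) = 330 − 5 = 325.
Of those, selections where exactly 2 are counterfeit: C(6,2)·C(5,2) = 15·10 = 150.
Conditional probability = 150/325 = 6/13.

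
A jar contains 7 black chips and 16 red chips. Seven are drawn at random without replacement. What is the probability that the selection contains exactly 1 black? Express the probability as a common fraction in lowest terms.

5096/22287

Total number of selections: C(23,7) = 245157.
Selections with exactly 1 black: choose 1 of the 7 black and 6 of the 16 red, C(7,1)·C(16,6) = 7·8008 = 56056.
Probability = 56056/245157 = 5096/22287.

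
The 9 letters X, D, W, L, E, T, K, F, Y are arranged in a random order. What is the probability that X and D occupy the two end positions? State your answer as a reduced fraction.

There are 9! = 362880 arrangements.
Place X and D at the ends in 2 ways, arrange the remaining 7 in 7! = 5040 ways: 2·5040 = 10080.
Probability = 10080/362880 = 1/36.

1/36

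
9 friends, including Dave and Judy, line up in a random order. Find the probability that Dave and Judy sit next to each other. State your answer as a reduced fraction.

2/9

There are 9! = 362880 arrangements.
Treat Dave and Judy as a block: 8! arrangements of the blocks × 2 orders within the block = 2·40320 = 80640.
Probability = 80640/362880 = 2/9.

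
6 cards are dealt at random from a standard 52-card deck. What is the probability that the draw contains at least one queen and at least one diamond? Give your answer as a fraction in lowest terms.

6772177/20358520

There are C(52,6) = 20358520 possible draws.
By inclusion-exclusion on the complements, draws missing all queens or all diamonds: C(48,6) + C(39,6) − C(36,6) = 12271512 + 3262623 − 1947792 = 13586343.
So draws with at least one of each: 20358520 − 13586343 = 6772177, probability 6772177/20358520.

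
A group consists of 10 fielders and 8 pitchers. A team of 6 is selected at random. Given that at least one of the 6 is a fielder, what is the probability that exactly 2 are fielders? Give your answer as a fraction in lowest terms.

225/1324

Work in counts. Selections with at least one fielder: C(18,6) − C(8,6) = 18564 − 28 = 18536.
Of those, selections where exactly 2 are fielders: C(10,2)·C(8,4) = 45·70 = 3150.
Conditional probability = 3150/18536 = 225/1324.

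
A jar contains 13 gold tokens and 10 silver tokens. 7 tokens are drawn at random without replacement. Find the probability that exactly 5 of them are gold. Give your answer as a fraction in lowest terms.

There are C(23,7) = 245157 ways to choose 7 from 23.
Selections with exactly 5 gold: choose 5 of the 13 gold and 2 of the 10 silver, C(13,5)·C(10,2) = 1287·45 = 57915.
Probability = 57915/245157 = 1755/7429.

1755/7429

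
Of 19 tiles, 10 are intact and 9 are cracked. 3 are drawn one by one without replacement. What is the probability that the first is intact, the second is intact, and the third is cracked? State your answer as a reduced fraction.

Multiply the conditional probabilities at each draw: 10/19 · 9/18 · 9/17 = 810/5814 = 45/323.

45/323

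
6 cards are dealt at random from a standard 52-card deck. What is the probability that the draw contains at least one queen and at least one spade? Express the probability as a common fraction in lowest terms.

There are C(52,6) = 20358520 possible draws.
By inclusion-exclusion on the complements, draws missing all queens or all spades: C(48,6) + C(39,6) − C(36,6) = 12271512 + 3262623 − 1947792 = 13586343.
So draws with at least one of each: 20358520 − 13586343 = 6772177, probability 6772177/20358520.

6772177/20358520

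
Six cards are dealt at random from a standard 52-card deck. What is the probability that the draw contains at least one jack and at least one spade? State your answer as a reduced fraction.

6772177/20358520

There are C(52,6) = 20358520 possible draws.
By inclusion-exclusion on the complements, draws missing all jacks or all spades: C(48,6) + C(39,6) − C(36,6) = 12271512 + 3262623 − 1947792 = 13586343.
So draws with at least one of each: 20358520 − 13586343 = 6772177, probability 6772177/20358520.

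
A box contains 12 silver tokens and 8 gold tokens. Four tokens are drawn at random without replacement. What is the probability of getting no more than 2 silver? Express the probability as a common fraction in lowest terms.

518/969

Total selections: C(20,4) = 4845.
Favorable selections (no more than 2 silver): C(12,0)·C(8,4) + C(12,1)·C(8,3) + C(12,2)·C(8,2) = 70 + 672 + 1848 = 2590.
Probability = 2590/4845 = 518/969.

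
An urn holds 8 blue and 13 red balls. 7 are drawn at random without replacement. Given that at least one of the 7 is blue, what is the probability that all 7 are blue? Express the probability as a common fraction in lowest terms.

2/28641

Work in counts. Selections with at least one blue: C(21,7) − C(13,7) = 116280 − 1716 = 114564.
Of those, selections where all 7 are blue: C(8,7) = 8.
Conditional probability = 8/114564 = 2/28641.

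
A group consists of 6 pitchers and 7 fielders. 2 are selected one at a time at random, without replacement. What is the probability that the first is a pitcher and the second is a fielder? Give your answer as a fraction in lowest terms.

Multiply the conditional probabilities at each draw: 6/13 · 7/12 = 42/156 = 7/26.

7/26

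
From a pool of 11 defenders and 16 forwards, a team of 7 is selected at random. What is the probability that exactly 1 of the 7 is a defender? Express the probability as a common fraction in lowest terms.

308/3105

The sample space is all 7-subsets of the 27: C(27,7) = 888030.
Selections with exactly 1 defender: choose 1 of the 11 defenders and 6 of the 16 forwards, C(11,1)·C(16,6) = 11·8008 = 88088.
Probability = 88088/888030 = 308/3105.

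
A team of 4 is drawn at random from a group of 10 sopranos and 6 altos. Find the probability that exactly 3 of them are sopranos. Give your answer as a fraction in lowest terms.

36/91

There are C(16,4) = 1820 ways to choose 4 from 16.
Selections with exactly 3 sopranos: choose 3 of the 10 sopranos and 1 of the 6 altos, C(10,3)·C(6,1) = 120·6 = 720.
Probability = 720/1820 = 36/91.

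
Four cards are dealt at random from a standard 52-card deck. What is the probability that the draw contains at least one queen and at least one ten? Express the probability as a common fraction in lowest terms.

There are C(52,4) = 270725 possible draws.
By inclusion-exclusion on the complements, draws missing all queens or all tens: C(48,4) + C(48,4) − C(44,4) = 194580 + 194580 − 135751 = 253409.
So draws with at least one of each: 270725 − 253409 = 17316, probability 17316/270725 = 1332/20825.

1332/20825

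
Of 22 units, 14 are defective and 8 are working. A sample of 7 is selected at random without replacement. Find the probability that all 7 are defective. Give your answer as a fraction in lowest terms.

13/646

There are C(22,7) = 170544 possible selections.
Selections with all defective: C(14,7) = 3432.
Probability = 3432/170544 = 13/646.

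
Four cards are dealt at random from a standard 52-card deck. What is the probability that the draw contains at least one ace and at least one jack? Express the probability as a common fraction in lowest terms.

1332/20825

There are C(52,4) = 270725 possible draws.
By inclusion-exclusion on the complements, draws missing all aces or all jacks: C(48,4) + C(48,4) − C(44,4) = 194580 + 194580 − 135751 = 253409.
So draws with at least one of each: 270725 − 253409 = 17316, probability 17316/270725 = 1332/20825.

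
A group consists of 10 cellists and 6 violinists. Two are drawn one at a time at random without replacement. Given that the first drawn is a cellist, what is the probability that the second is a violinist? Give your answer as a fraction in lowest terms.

After removing one cellist, 15 remain: 9 cellists and 6 violinists.
So the probability the next is a violinist is 6/15 = 2/5.

2/5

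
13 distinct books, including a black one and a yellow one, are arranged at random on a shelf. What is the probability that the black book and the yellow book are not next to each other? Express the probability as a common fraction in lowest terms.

11/13

There are 13! = 6227020800 arrangements.
Arrangements with the black book and the yellow book adjacent: 2·12! = 958003200.
So not adjacent: 6227020800 − 958003200 = 5269017600, probability 5269017600/6227020800 = 11/13.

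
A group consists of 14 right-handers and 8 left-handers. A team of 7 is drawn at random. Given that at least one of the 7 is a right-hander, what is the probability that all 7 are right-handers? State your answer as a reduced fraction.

429/21317

Work in counts. Selections with at least one right-hander: C(22,7) − C(8,7) = 170544 − 8 = 170536.
Of those, selections where all 7 are right-handers: C(14,7) = 3432.
Conditional probability = 3432/170536 = 429/21317.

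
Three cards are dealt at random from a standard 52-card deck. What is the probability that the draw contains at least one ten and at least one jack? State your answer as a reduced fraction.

There are C(52,3) = 22100 possible draws.
By inclusion-exclusion on the complements, draws missing all tens or all jacks: C(48,3) + C(48,3) − C(44,3) = 17296 + 17296 − 13244 = 21348.
So draws with at least one of each: 22100 − 21348 = 752, probability 752/22100 = 188/5525.

188/5525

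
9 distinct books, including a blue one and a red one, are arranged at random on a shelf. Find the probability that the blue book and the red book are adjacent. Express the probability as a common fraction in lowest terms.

2/9

There are 9! = 362880 arrangements.
Treat the blue book and the red book as a block: 8! arrangements of the blocks × 2 orders within the block = 2·40320 = 80640.
Probability = 80640/362880 = 2/9.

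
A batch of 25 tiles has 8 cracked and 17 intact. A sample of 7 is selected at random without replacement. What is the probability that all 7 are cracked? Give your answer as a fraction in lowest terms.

There are C(25,7) = 480700 possible selections.
Selections with all cracked: C(8,7) = 8.
Probability = 8/480700 = 2/120175.

2/120175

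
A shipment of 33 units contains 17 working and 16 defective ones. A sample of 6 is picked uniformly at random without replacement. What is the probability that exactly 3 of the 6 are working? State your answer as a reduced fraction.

There are C(33,6) = 1107568 ways to choose 6 from 33.
Selections with exactly 3 working: choose 3 of the 17 working and 3 of the 16 defective, C(17,3)·C(16,3) = 680·560 = 380800.
Probability = 380800/1107568 = 3400/9889.

3400/9889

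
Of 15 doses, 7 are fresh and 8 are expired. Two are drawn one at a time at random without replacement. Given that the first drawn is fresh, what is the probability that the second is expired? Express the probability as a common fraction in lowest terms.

4/7

After removing one fresh, 14 remain: 6 fresh and 8 expired.
So the probability the next is expired is 8/14 = 4/7.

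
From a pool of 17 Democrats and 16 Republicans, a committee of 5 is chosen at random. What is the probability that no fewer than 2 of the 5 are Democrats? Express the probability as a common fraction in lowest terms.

Total selections: C(33,5) = 237336.
Count the complement (fewer than 2 Democrats): C(17,0)·C(16,5) + C(17,1)·C(16,4) = 4368 + 30940 = 35308.
Probability = 1 − 35308/237336 = 202028/237336 = 50507/59334.

50507/59334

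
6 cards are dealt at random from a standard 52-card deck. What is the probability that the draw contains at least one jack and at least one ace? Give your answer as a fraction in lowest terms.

718637/5089630

There are C(52,6) = 20358520 possible draws.
By inclusion-exclusion on the complements, draws missing all jacks or all aces: C(48,6) + C(48,6) − C(44,6) = 12271512 + 12271512 − 7059052 = 17483972.
So draws with at least one of each: 20358520 − 17483972 = 2874548, probability 2874548/20358520 = 718637/5089630.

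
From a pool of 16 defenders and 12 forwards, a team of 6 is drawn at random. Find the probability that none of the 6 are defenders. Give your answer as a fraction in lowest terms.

There are C(28,6) = 376740 possible selections.
Selections with no defenders (all forwards): C(12,6) = 924.
Probability = 924/376740 = 11/4485.

11/4485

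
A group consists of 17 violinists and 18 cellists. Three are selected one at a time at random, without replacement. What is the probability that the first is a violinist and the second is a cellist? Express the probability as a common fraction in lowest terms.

9/35

Multiply the conditional probabilities at each draw: 17/35 · 18/34 = 306/1190 = 9/35.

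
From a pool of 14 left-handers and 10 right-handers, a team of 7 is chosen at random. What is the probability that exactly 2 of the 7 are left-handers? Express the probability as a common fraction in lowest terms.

Total number of selections: C(24,7) = 346104.
Selections with exactly 2 left-handers: choose 2 of the 14 left-handers and 5 of the 10 right-handers, C(14,2)·C(10,5) = 91·252 = 22932.
Probability = 22932/346104 = 637/9614.

637/9614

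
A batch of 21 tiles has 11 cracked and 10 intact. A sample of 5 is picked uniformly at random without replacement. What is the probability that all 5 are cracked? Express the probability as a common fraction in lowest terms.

There are C(21,5) = 20349 possible selections.
Selections with all cracked: C(11,5) = 462.
Probability = 462/20349 = 22/969.

22/969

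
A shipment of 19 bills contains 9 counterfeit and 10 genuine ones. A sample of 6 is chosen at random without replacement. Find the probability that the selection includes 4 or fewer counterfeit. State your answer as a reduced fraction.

There are C(19,6) = 27132 ways to choose the 6.
Count the complement (more than 4 counterfeit): C(9,5)·C(10,1) + C(9,6)·C(10,0) = 1260 + 84 = 1344.
Probability = 1 − 1344/27132 = 25788/27132 = 307/323.

307/323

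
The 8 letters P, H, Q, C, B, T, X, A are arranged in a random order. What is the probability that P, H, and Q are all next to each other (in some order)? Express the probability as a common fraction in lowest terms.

3/28

There are 8! = 40320 arrangements.
Treat the three as one block: 6! placements × 3! orders within the block = 720·6 = 4320.
Probability = 4320/40320 = 3/28.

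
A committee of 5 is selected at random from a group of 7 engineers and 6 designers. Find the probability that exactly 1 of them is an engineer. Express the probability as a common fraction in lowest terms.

There are C(13,5) = 1287 ways to choose 5 from 13.
Selections with exactly 1 engineer: choose 1 of the 7 engineers and 4 of the 6 designers, C(7,1)·C(6,4) = 7·15 = 105.
Probability = 105/1287 = 35/429.

35/429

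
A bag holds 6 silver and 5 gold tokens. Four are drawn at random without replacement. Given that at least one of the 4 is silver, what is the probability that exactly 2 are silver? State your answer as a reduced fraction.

6/13

Work in counts. Selections with at least one silver: C(11,4) − C(5,4) = 330 − 5 = 325.
Of those, selections where exactly 2 are silver: C(6,2)·C(5,2) = 15·10 = 150.
Conditional probability = 150/325 = 6/13.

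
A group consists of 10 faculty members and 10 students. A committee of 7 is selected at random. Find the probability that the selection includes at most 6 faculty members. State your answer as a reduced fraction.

Total selections: C(20,7) = 77520.
The complement is exactly 7 faculty members: C(10,7)·C(10,0) = 120.
Probability = 1 − 120/77520 = 77400/77520 = 645/646.

645/646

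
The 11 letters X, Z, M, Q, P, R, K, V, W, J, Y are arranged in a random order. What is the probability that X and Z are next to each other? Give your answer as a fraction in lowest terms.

There are 11! = 39916800 arrangements.
Treat X and Z as a block: 10! arrangements of the blocks × 2 orders within the block = 2·3628800 = 7257600.
Probability = 7257600/39916800 = 2/11.

2/11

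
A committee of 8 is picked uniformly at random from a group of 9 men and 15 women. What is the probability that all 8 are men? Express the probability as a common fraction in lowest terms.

1/81719

There are C(24,8) = 735471 possible selections.
Selections with all men: C(9,8) = 9.
Probability = 9/735471 = 1/81719.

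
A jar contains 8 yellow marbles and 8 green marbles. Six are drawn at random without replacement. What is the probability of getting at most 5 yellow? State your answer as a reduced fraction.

There are C(16,6) = 8008 ways to choose the 6.
The complement is exactly 6 yellow: C(8,6)·C(8,0) = 28.
Probability = 1 − 28/8008 = 7980/8008 = 285/286.

285/286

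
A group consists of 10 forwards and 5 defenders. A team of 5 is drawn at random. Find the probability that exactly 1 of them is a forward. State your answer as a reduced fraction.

50/3003

The sample space is all 5-subsets of the 15: C(15,5) = 3003.
Selections with exactly 1 forward: choose 1 of the 10 forwards and 4 of the 5 defenders, C(10,1)·C(5,4) = 10·5 = 50.
Probability = 50/3003.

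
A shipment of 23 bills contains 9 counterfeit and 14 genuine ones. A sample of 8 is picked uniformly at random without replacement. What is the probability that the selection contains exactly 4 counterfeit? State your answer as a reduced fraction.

1911/7429

There are C(23,8) = 490314 ways to choose 8 from 23.
Selections with exactly 4 counterfeit: choose 4 of the 9 counterfeit and 4 of the 14 genuine, C(9,4)·C(14,4) = 126·1001 = 126126.
Probability = 126126/490314 = 1911/7429.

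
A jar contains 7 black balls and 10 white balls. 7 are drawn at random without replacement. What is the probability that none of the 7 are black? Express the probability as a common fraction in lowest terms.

15/2431

There are C(17,7) = 19448 possible selections.
Selections with no black (all white): C(10,7) = 120.
Probability = 120/19448 = 15/2431.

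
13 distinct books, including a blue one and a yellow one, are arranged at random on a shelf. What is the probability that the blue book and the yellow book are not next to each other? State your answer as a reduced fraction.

11/13

There are 13! = 6227020800 arrangements.
Arrangements with the blue book and the yellow book adjacent: 2·12! = 958003200.
So not adjacent: 6227020800 − 958003200 = 5269017600, probability 5269017600/6227020800 = 11/13.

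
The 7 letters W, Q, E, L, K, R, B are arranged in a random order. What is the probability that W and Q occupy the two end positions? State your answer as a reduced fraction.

There are 7! = 5040 arrangements.
Place W and Q at the ends in 2 ways, arrange the remaining 5 in 5! = 120 ways: 2·120 = 240.
Probability = 240/5040 = 1/21.

1/21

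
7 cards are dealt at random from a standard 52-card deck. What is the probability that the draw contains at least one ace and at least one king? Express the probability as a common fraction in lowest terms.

3105873/16723070

There are C(52,7) = 133784560 possible draws.
By inclusion-exclusion on the complements, draws missing all aces or all kings: C(48,7) + C(48,7) − C(44,7) = 73629072 + 73629072 − 38320568 = 108937576.
So draws with at least one of each: 133784560 − 108937576 = 24846984, probability 24846984/133784560 = 3105873/16723070.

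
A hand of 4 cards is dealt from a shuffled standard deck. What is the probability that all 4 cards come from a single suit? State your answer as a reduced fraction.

There are C(52,4) = 270725 possible 4-card hands.
Hands of one suit: 4 suits × C(13,4) = 4·715 = 2860.
Probability = 2860/270725 = 44/4165.

44/4165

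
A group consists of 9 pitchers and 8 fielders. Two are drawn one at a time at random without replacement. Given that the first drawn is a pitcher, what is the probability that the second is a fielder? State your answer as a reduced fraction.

1/2

After removing one pitcher, 16 remain: 8 pitchers and 8 fielders.
So the probability the next is a fielder is 8/16 = 1/2.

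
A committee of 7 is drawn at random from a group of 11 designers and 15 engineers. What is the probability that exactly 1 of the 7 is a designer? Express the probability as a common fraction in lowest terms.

Total number of selections: C(26,7) = 657800.
Selections with exactly 1 designer: choose 1 of the 11 designers and 6 of the 15 engineers, C(11,1)·C(15,6) = 11·5005 = 55055.
Probability = 55055/657800 = 77/920.

77/920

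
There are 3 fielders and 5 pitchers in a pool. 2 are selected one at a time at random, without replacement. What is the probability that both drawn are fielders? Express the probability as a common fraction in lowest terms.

3/28

Multiply the conditional probabilities at each draw: 3/8 · 2/7 = 6/56 = 3/28.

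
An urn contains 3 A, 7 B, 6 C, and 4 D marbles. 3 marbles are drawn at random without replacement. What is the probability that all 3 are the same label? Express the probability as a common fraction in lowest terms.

1/19

There are C(20,3) = 1140 ways to draw 3 marbles.
All same label: C(3,3) + C(7,3) + C(6,3) + C(4,3) = 1 + 35 + 20 + 4 = 60.
Probability = 60/1140 = 1/19.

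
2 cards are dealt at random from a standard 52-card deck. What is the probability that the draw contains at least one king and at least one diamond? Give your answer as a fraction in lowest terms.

29/442

There are C(52,2) = 1326 possible draws.
By inclusion-exclusion on the complements, draws missing all kings or all diamonds: C(48,2) + C(39,2) − C(36,2) = 1128 + 741 − 630 = 1239.
So draws with at least one of each: 1326 − 1239 = 87, probability 87/1326 = 29/442.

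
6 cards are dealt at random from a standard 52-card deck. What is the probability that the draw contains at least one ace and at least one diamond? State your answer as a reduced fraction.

6772177/20358520

There are C(52,6) = 20358520 possible draws.
By inclusion-exclusion on the complements, draws missing all aces or all diamonds: C(48,6) + C(39,6) − C(36,6) = 12271512 + 3262623 − 1947792 = 13586343.
So draws with at least one of each: 20358520 − 13586343 = 6772177, probability 6772177/20358520.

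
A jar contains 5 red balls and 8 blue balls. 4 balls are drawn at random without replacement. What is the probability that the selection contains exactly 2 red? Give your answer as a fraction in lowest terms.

There are C(13,4) = 715 ways to choose 4 from 13.
Selections with exactly 2 red: choose 2 of the 5 red and 2 of the 8 blue, C(5,2)·C(8,2) = 10·28 = 280.
Probability = 280/715 = 56/143.

56/143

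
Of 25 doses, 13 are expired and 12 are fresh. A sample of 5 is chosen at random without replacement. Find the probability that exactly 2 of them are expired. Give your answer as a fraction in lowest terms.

There are C(25,5) = 53130 ways to choose 5 from 25.
Selections with exactly 2 expired: choose 2 of the 13 expired and 3 of the 12 fresh, C(13,2)·C(12,3) = 78·220 = 17160.
Probability = 17160/53130 = 52/161.

52/161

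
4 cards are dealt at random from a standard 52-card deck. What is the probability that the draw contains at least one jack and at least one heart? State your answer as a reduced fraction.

52799/270725

There are C(52,4) = 270725 possible draws.
By inclusion-exclusion on the complements, draws missing all jacks or all hearts: C(48,4) + C(39,4) − C(36,4) = 194580 + 82251 − 58905 = 217926.
So draws with at least one of each: 270725 − 217926 = 52799, probability 52799/270725.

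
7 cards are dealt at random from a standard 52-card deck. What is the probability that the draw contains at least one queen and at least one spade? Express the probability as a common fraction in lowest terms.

There are C(52,7) = 133784560 possible draws.
By inclusion-exclusion on the complements, draws missing all queens or all spades: C(48,7) + C(39,7) − C(36,7) = 73629072 + 15380937 − 8347680 = 80662329.
So draws with at least one of each: 133784560 − 80662329 = 53122231, probability 53122231/133784560.

53122231/133784560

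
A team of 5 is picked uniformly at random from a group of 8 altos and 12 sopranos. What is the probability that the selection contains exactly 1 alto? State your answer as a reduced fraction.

165/646

The sample space is all 5-subsets of the 20: C(20,5) = 15504.
Selections with exactly 1 alto: choose 1 of the 8 altos and 4 of the 12 sopranos, C(8,1)·C(12,4) = 8·495 = 3960.
Probability = 3960/15504 = 165/646.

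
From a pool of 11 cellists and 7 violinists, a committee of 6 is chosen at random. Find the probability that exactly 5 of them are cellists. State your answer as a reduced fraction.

77/442

Total number of selections: C(18,6) = 18564.
Selections with exactly 5 cellists: choose 5 of the 11 cellists and 1 of the 7 violinists, C(11,5)·C(7,1) = 462·7 = 3234.
Probability = 3234/18564 = 77/442.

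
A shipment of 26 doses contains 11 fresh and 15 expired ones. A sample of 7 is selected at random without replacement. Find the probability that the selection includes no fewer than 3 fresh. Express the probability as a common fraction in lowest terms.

Total selections: C(26,7) = 657800.
Count the complement (fewer than 3 fresh): C(11,0)·C(15,7) + C(11,1)·C(15,6) + C(11,2)·C(15,5) = 6435 + 55055 + 165165 = 226655.
Probability = 1 − 226655/657800 = 431145/657800 = 603/920.

603/920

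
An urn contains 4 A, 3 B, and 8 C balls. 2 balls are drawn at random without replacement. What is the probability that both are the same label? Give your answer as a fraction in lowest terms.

There are C(15,2) = 105 ways to draw 2 balls.
All same label: C(4,2) + C(3,2) + C(8,2) = 6 + 3 + 28 = 37.
Probability = 37/105.

37/105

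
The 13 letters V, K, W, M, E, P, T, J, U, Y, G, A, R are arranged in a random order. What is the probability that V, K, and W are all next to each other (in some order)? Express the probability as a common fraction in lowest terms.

1/26

There are 13! = 6227020800 arrangements.
Treat the three as one block: 11! placements × 3! orders within the block = 39916800·6 = 239500800.
Probability = 239500800/6227020800 = 1/26.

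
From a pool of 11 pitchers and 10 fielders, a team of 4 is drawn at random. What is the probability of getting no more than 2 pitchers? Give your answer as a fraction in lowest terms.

89/133

There are C(21,4) = 5985 ways to choose the 4.
Count the complement (more than 2 pitchers): C(11,3)·C(10,1) + C(11,4)·C(10,0) = 1650 + 330 = 1980.
Probability = 1 − 1980/5985 = 4005/5985 = 89/133.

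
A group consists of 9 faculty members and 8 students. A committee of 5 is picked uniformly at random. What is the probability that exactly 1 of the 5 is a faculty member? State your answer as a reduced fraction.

The sample space is all 5-subsets of the 17: C(17,5) = 6188.
Selections with exactly 1 faculty member: choose 1 of the 9 faculty members and 4 of the 8 students, C(9,1)·C(8,4) = 9·70 = 630.
Probability = 630/6188 = 45/442.

45/442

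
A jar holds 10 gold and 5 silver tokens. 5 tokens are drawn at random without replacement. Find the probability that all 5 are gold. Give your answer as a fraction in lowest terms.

There are C(15,5) = 3003 possible selections.
Selections with all gold: C(10,5) = 252.
Probability = 252/3003 = 12/143.

12/143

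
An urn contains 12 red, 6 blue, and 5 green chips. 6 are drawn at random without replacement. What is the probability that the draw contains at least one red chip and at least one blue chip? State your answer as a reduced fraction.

There are C(23,6) = 100947 possible draws.
By inclusion-exclusion on the complements, draws missing all red or all blue: C(11,6) + C(17,6) − C(5,6) = 462 + 12376 − 0 = 12838.
So draws with at least one of each: 100947 − 12838 = 88109, probability 88109/100947 = 12587/14421.

12587/14421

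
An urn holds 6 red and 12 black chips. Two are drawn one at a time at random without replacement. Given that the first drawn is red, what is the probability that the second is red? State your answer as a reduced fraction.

After removing one red, 17 remain: 5 red and 12 black.
So the probability the next is red is 5/17.

5/17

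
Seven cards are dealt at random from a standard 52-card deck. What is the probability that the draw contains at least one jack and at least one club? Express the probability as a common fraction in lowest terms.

There are C(52,7) = 133784560 possible draws.
By inclusion-exclusion on the complements, draws missing all jacks or all clubs: C(48,7) + C(39,7) − C(36,7) = 73629072 + 15380937 − 8347680 = 80662329.
So draws with at least one of each: 133784560 − 80662329 = 53122231, probability 53122231/133784560.

53122231/133784560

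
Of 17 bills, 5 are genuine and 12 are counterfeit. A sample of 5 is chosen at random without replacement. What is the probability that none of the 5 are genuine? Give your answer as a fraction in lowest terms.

198/1547

There are C(17,5) = 6188 possible selections.
Selections with no genuine (all counterfeit): C(12,5) = 792.
Probability = 792/6188 = 198/1547.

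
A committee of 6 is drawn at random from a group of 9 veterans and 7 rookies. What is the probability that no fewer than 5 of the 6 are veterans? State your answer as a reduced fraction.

Total selections: C(16,6) = 8008.
Favorable selections (no fewer than 5 veterans): C(9,5)·C(7,1) + C(9,6)·C(7,0) = 882 + 84 = 966.
Probability = 966/8008 = 69/572.

69/572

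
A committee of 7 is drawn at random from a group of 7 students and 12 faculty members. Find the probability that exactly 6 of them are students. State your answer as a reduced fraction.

7/4199

There are C(19,7) = 50388 ways to choose 7 from 19.
Selections with exactly 6 students: choose 6 of the 7 students and 1 of the 12 faculty members, C(7,6)·C(12,1) = 7·12 = 84.
Probability = 84/50388 = 7/4199.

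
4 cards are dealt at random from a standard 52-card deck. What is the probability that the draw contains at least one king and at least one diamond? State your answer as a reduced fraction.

52799/270725

There are C(52,4) = 270725 possible draws.
By inclusion-exclusion on the complements, draws missing all kings or all diamonds: C(48,4) + C(39,4) − C(36,4) = 194580 + 82251 − 58905 = 217926.
So draws with at least one of each: 270725 − 217926 = 52799, probability 52799/270725.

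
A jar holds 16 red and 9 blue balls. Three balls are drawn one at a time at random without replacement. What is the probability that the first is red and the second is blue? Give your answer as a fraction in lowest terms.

Multiply the conditional probabilities at each draw: 16/25 · 9/24 = 144/600 = 6/25.

6/25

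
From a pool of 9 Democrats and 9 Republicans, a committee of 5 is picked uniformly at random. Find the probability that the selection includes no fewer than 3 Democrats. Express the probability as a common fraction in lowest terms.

1/2

There are C(18,5) = 8568 ways to choose the 5.
Favorable selections (no fewer than 3 Democrats): C(9,3)·C(9,2) + C(9,4)·C(9,1) + C(9,5)·C(9,0) = 3024 + 1134 + 126 = 4284.
Probability = 4284/8568 = 1/2.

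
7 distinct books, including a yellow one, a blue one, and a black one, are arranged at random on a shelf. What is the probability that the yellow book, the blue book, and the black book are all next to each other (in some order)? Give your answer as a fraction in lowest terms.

There are 7! = 5040 arrangements.
Treat the three as one block: 5! placements × 3! orders within the block = 120·6 = 720.
Probability = 720/5040 = 1/7.

1/7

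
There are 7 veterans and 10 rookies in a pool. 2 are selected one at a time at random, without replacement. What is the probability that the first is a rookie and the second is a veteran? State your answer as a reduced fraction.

35/136

Multiply the conditional probabilities at each draw: 10/17 · 7/16 = 70/272 = 35/136.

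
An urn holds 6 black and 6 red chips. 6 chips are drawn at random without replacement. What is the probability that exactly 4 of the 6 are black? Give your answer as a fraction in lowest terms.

75/308

Total number of selections: C(12,6) = 924.
Selections with exactly 4 black: choose 4 of the 6 black and 2 of the 6 red, C(6,4)·C(6,2) = 15·15 = 225.
Probability = 225/924 = 75/308.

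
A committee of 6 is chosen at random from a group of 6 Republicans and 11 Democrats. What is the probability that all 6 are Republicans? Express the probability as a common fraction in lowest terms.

There are C(17,6) = 12376 possible selections.
Selections with all Republicans: C(6,6) = 1.
Probability = 1/12376.

1/12376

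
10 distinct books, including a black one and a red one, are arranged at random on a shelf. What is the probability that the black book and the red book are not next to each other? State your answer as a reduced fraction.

4/5

There are 10! = 3628800 arrangements.
Arrangements with the black book and the red book adjacent: 2·9! = 725760.
So not adjacent: 3628800 − 725760 = 2903040, probability 2903040/3628800 = 4/5.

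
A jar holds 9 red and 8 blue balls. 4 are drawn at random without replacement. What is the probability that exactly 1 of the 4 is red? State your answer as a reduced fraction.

18/85

Total number of selections: C(17,4) = 2380.
Selections with exactly 1 red: choose 1 of the 9 red and 3 of the 8 blue, C(9,1)·C(8,3) = 9·56 = 504.
Probability = 504/2380 = 18/85.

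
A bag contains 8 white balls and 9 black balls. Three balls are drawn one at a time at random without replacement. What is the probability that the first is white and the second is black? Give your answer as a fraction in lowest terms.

Multiply the conditional probabilities at each draw: 8/17 · 9/16 = 72/272 = 9/34.

9/34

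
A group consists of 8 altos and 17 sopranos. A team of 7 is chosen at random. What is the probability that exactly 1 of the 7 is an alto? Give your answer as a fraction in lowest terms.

24752/120175

Total number of selections: C(25,7) = 480700.
Selections with exactly 1 alto: choose 1 of the 8 altos and 6 of the 17 sopranos, C(8,1)·C(17,6) = 8·12376 = 99008.
Probability = 99008/480700 = 24752/120175.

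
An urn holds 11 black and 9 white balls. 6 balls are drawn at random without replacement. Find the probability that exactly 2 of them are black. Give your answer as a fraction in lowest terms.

There are C(20,6) = 38760 ways to choose 6 from 20.
Selections with exactly 2 black: choose 2 of the 11 black and 4 of the 9 white, C(11,2)·C(9,4) = 55·126 = 6930.
Probability = 6930/38760 = 231/1292.

231/1292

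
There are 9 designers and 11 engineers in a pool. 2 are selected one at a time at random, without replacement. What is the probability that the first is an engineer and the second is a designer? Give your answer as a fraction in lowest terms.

Multiply the conditional probabilities at each draw: 11/20 · 9/19 = 99/380.

99/380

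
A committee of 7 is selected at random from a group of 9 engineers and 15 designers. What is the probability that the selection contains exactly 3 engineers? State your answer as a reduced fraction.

3185/9614

There are C(24,7) = 346104 ways to choose 7 from 24.
Selections with exactly 3 engineers: choose 3 of the 9 engineers and 4 of the 15 designers, C(9,3)·C(15,4) = 84·1365 = 114660.
Probability = 114660/346104 = 3185/9614.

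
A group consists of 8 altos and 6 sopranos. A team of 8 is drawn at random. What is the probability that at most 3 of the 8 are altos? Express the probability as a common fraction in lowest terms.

4/33

There are C(14,8) = 3003 ways to choose the 8.
Favorable selections (at most 3 altos): C(8,2)·C(6,6) + C(8,3)·C(6,5) = 28 + 336 = 364.
Probability = 364/3003 = 4/33.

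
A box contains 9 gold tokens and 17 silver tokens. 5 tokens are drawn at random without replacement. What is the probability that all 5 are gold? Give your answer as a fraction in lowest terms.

63/32890

There are C(26,5) = 65780 possible selections.
Selections with all gold: C(9,5) = 126.
Probability = 126/65780 = 63/32890.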